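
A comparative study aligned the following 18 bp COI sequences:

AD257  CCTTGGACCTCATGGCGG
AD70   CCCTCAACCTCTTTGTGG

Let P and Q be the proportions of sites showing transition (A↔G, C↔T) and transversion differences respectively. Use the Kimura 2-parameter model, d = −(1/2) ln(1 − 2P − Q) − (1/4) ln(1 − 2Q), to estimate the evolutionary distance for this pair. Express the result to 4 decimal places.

The sequences differ at positions 3 (T/C, transition), 5 (G/C, transversion), 6 (G/A, transition), 12 (A/T, transversion), 14 (G/T, transversion), 16 (C/T, transition).
Of the 6 differences, 3 transitions and 3 transversions over 18 sites: P = 3/18 = 0.166667, Q = 3/18 = 0.166667.
d = −0.5·ln(0.499999) − 0.25·ln(0.666666) = −0.5·(-0.693149) − 0.25·(-0.405466) = 0.4479.

0.4479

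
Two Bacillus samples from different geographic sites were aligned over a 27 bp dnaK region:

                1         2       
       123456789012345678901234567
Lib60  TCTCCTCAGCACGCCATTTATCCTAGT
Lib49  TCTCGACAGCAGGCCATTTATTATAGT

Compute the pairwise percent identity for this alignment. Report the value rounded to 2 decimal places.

The sequences differ at positions 5 (C/G), 6 (T/A), 12 (C/G), 22 (C/T), 23 (C/A).
22 of the 27 sites match, so the percent identity is 22/27 × 100 = 81.48%.

81.48%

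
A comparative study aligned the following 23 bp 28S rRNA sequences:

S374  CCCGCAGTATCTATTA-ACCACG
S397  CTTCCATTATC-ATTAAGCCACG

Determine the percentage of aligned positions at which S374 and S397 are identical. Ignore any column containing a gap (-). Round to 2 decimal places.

76.19%

Excluding the 2 gap columns leaves 21 comparable sites.
Differing sites — 2:C/T; 3:C/T; 4:G/C; 7:G/T; 18:A/G.
16 of the 21 comparable sites match, so the percent identity is 16/21 × 100 = 76.19%.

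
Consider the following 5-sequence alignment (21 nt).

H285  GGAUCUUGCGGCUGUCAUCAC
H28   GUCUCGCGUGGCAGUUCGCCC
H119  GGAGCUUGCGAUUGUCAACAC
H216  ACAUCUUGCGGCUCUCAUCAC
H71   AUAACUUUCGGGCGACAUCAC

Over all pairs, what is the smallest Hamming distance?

Pairwise Hamming distances:
  H285 vs H28: 10
  H285 vs H119: 4
  H285 vs H216: 3
  H285 vs H71: 7
  H28 vs H119: 13
  H28 vs H216: 12
  H28 vs H71: 14
  H119 vs H216: 7
  H119 vs H71: 9
  H216 vs H71: 7
The smallest is 3, between H285 and H216.

3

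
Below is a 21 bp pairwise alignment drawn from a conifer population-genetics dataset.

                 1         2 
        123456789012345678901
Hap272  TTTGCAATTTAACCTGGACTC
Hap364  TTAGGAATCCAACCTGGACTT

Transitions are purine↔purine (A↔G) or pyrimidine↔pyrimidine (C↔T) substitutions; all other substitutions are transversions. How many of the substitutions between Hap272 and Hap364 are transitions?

The sequences differ at positions 3 (T/A, transversion), 5 (C/G, transversion), 9 (T/C, transition), 10 (T/C, transition), 21 (C/T, transition).
Of the 5 differences, 3 transitions and 2 transversions, so the answer is 3.

3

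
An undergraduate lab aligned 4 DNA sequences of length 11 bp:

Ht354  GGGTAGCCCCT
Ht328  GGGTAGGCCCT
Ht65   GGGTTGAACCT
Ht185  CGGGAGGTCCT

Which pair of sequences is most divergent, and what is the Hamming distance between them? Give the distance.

5

Pairwise Hamming distances:
  Ht354 vs Ht328: 1
  Ht354 vs Ht65: 3
  Ht354 vs Ht185: 4
  Ht328 vs Ht65: 3
  Ht328 vs Ht185: 3
  Ht65 vs Ht185: 5
The largest is 5, between Ht65 and Ht185.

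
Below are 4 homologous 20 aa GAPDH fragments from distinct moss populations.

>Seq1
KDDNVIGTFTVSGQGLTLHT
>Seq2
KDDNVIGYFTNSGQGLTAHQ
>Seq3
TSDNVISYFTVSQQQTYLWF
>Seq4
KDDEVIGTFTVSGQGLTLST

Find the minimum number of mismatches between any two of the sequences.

Pairwise Hamming distances:
  Seq1 vs Seq2: 4
  Seq1 vs Seq3: 10
  Seq1 vs Seq4: 2
  Seq2 vs Seq3: 11
  Seq2 vs Seq4: 6
  Seq3 vs Seq4: 11
The smallest is 2, between Seq1 and Seq4.

2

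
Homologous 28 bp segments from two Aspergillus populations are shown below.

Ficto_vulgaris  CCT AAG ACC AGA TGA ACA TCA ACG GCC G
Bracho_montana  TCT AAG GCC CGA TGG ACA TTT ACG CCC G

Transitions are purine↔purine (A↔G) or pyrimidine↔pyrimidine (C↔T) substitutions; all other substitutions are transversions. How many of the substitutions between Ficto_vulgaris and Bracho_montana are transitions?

The sequences differ at positions 1 (C/T, transition), 7 (A/G, transition), 10 (A/C, transversion), 15 (A/G, transition), 20 (C/T, transition), 21 (A/T, transversion), 25 (G/C, transversion).
Of the 7 differences, 4 transitions and 3 transversions, so the answer is 4.

4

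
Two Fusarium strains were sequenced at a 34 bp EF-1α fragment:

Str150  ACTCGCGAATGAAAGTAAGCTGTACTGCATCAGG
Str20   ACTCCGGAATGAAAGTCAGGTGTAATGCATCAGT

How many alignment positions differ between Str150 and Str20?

6

Mismatches occur at site 5 (G↔C), site 6 (C↔G), site 17 (A↔C), site 20 (C↔G), site 25 (C↔A), site 34 (G↔T).
That gives 6 mismatches out of 34 aligned sites, so the Hamming distance is 6.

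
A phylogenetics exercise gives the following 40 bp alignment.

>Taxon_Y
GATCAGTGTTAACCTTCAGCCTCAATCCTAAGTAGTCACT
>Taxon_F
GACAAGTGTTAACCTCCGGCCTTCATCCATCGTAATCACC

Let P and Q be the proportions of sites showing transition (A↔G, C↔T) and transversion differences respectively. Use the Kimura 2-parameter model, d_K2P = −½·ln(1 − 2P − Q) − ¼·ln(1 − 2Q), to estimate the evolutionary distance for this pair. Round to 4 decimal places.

The sequences differ at positions 3 (T/C, transition), 4 (C/A, transversion), 16 (T/C, transition), 18 (A/G, transition), 23 (C/T, transition), 24 (A/C, transversion), 29 (T/A, transversion), 30 (A/T, transversion), 31 (A/C, transversion), 35 (G/A, transition), 40 (T/C, transition).
Of the 11 differences, 6 transitions and 5 transversions over 40 sites: P = 6/40 = 0.150000, Q = 5/40 = 0.125000.
d = −0.5·ln(0.575000) − 0.25·ln(0.750000) = −0.5·(-0.553385) − 0.25·(-0.287682) = 0.3486.

0.3486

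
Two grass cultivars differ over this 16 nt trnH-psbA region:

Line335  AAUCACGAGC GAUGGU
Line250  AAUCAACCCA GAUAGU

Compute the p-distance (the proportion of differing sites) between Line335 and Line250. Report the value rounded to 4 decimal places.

0.3750

Mismatches occur at site 6 (C→A), site 7 (G→C), site 8 (A→C), site 9 (G→C), site 10 (C→A), site 14 (G→A).
There are 6 differences over 16 sites, so p = 6/16 = 0.3750.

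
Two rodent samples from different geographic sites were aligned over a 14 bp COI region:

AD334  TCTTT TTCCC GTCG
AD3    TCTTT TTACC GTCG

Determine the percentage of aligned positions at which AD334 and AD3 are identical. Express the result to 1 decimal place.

92.9%

A single mismatch occurs at site 8 (C↔A).
13 of the 14 sites match, so the percent identity is 13/14 × 100 = 92.9%.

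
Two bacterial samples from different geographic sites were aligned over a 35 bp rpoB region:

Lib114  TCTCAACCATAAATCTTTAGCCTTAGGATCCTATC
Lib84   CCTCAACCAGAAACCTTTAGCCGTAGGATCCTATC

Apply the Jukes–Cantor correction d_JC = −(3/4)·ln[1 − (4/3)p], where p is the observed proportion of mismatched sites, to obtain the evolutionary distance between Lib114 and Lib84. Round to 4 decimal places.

0.1240

The sequences differ at positions 1 (T/C), 10 (T/G), 14 (T/C), 23 (T/G).
p = 4/35 = 0.114286.
d = −0.75 · ln(1 − (4/3)·0.114286) = −0.75 · ln(0.847619) = −0.75 · (-0.165324) = 0.1240.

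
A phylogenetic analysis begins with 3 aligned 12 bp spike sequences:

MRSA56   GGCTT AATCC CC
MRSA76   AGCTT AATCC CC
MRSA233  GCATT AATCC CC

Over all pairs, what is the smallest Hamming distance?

1

Pairwise Hamming distances:
  MRSA56 vs MRSA76: 1
  MRSA56 vs MRSA233: 2
  MRSA76 vs MRSA233: 3
The smallest is 1, between MRSA56 and MRSA76.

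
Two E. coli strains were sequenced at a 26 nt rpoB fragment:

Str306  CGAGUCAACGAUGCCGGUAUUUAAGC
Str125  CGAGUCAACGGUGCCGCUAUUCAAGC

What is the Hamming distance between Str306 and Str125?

Differing sites — 11:A/G; 17:G/C; 22:U/C.
That gives 3 mismatches out of 26 aligned sites, so the Hamming distance is 3.

3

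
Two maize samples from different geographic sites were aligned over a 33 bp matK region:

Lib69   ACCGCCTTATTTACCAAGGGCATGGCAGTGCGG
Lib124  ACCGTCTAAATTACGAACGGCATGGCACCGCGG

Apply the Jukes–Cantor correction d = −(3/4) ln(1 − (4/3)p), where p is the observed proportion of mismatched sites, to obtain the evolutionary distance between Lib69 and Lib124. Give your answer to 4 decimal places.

0.2493

Mismatches occur at site 5 (C/T), site 8 (T/A), site 10 (T/A), site 15 (C/G), site 18 (G/C), site 28 (G/C), site 29 (T/C).
p = 7/33 = 0.212121.
d = −0.75 · ln(1 − (4/3)·0.212121) = −0.75 · ln(0.717172) = −0.75 · (-0.332440) = 0.2493.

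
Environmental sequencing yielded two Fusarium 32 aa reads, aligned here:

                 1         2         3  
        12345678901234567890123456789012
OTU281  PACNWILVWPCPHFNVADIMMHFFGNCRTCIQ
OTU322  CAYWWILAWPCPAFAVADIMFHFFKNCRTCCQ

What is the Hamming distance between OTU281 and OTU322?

9

The sequences differ at positions 1 (P/C), 3 (C/Y), 4 (N/W), 8 (V/A), 13 (H/A), 15 (N/A), 21 (M/F), 25 (G/K), 31 (I/C).
That gives 9 mismatches out of 32 aligned sites, so the Hamming distance is 9.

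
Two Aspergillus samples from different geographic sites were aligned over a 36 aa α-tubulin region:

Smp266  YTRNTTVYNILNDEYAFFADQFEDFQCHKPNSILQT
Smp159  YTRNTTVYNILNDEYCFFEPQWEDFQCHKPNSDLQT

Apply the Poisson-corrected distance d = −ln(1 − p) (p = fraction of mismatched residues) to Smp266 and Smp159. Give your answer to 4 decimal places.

0.1495

Differing sites — 16:A/C; 19:A/E; 20:D/P; 22:F/W; 33:I/D.
p = 5/36 = 0.138889.
d = −ln(1 − 0.138889) = −ln(0.861111) = 0.1495.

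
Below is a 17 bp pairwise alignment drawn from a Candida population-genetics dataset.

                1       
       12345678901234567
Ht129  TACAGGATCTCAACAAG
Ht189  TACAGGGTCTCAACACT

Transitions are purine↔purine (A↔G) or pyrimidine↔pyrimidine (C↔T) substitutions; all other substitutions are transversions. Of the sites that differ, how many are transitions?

1

Differing sites — 7:A/G (Ti); 16:A/C (Tv); 17:G/T (Tv).
Of the 3 differences, 1 transition and 2 transversions, so the answer is 1.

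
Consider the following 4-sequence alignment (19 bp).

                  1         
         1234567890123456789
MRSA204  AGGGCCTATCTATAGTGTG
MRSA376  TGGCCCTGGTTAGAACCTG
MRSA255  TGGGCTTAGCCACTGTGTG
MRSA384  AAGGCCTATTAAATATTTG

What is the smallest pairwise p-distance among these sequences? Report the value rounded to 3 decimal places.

0.316

Pairwise Hamming distances:
  MRSA204 vs MRSA376: 9
  MRSA204 vs MRSA255: 6
  MRSA204 vs MRSA384: 7
  MRSA376 vs MRSA255: 10
  MRSA376 vs MRSA384: 10
  MRSA255 vs MRSA384: 9
The smallest is 6 mismatches, between MRSA204 and MRSA255; p = 6/19 = 0.316.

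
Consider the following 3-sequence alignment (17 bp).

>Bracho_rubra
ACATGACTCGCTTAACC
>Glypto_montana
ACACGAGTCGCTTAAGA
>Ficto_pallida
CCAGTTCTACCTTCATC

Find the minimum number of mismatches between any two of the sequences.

4

Pairwise Hamming distances:
  Bracho_rubra vs Glypto_montana: 4
  Bracho_rubra vs Ficto_pallida: 8
  Glypto_montana vs Ficto_pallida: 10
The smallest is 4, between Bracho_rubra and Glypto_montana.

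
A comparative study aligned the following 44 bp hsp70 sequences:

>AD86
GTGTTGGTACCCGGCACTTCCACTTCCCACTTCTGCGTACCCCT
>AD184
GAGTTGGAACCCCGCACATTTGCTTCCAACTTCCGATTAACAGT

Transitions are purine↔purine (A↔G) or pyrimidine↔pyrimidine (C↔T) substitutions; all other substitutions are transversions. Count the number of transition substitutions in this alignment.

The sequences differ at positions 2 (T/A, transversion), 8 (T/A, transversion), 13 (G/C, transversion), 18 (T/A, transversion), 20 (C/T, transition), 21 (C/T, transition), 22 (A/G, transition), 28 (C/A, transversion), 34 (T/C, transition), 36 (C/A, transversion), 37 (G/T, transversion), 40 (C/A, transversion), 42 (C/A, transversion), 43 (C/G, transversion).
Of the 14 differences, 4 transitions and 10 transversions, so the answer is 4.

4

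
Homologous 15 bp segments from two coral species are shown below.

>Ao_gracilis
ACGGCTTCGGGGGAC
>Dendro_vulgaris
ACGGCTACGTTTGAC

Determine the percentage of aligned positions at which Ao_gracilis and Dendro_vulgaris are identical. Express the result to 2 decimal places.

73.33%

The sequences differ at positions 7 (T/A), 10 (G/T), 11 (G/T), 12 (G/T).
11 of the 15 sites match, so the percent identity is 11/15 × 100 = 73.33%.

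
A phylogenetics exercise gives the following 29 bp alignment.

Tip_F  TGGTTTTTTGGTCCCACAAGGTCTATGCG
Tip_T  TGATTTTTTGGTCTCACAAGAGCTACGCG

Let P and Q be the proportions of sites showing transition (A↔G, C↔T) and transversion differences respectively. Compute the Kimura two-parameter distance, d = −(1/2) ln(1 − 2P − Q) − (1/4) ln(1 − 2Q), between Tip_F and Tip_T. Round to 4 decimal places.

0.2036

Mismatches occur at site 3 (G→A, transition), site 14 (C→T, transition), site 21 (G→A, transition), site 22 (T→G, transversion), site 26 (T→C, transition).
Of the 5 differences, 4 transitions and 1 transversion over 29 sites: P = 4/29 = 0.137931, Q = 1/29 = 0.034483.
d = −0.5·ln(0.689655) − 0.25·ln(0.931034) = −0.5·(-0.371564) − 0.25·(-0.071459) = 0.2036.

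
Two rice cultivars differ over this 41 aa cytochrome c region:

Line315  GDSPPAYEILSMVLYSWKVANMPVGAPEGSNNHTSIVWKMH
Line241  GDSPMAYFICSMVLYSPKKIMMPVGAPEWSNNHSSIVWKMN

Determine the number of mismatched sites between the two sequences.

Mismatches occur at site 5 (P↔M), site 8 (E↔F), site 10 (L↔C), site 17 (W↔P), site 19 (V↔K), site 20 (A↔I), site 21 (N↔M), site 29 (G↔W), site 34 (T↔S), site 41 (H↔N).
That gives 10 mismatches out of 41 aligned sites, so the Hamming distance is 10.

10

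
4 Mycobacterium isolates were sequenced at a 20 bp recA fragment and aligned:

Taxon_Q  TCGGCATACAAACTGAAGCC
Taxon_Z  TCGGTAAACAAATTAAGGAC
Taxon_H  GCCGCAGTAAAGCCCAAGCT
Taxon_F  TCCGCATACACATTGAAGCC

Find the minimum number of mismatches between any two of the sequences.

Pairwise Hamming distances:
  Taxon_Q vs Taxon_Z: 6
  Taxon_Q vs Taxon_H: 9
  Taxon_Q vs Taxon_F: 3
  Taxon_Z vs Taxon_H: 13
  Taxon_Z vs Taxon_F: 7
  Taxon_H vs Taxon_F: 10
The smallest is 3, between Taxon_Q and Taxon_F.

3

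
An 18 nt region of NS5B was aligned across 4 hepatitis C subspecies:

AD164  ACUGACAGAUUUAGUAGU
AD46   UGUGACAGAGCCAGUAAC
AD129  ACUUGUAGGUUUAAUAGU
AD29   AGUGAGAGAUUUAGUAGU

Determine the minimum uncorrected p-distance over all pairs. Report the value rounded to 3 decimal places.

Pairwise Hamming distances:
  AD164 vs AD46: 7
  AD164 vs AD129: 5
  AD164 vs AD29: 2
  AD46 vs AD129: 12
  AD46 vs AD29: 7
  AD129 vs AD29: 6
The smallest is 2 mismatches, between AD164 and AD29; p = 2/18 = 0.111.

0.111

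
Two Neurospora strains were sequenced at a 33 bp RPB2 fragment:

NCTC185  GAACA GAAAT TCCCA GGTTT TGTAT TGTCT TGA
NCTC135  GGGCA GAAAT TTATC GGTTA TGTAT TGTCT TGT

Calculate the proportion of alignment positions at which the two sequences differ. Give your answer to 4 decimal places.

0.2424

The sequences differ at positions 2 (A/G), 3 (A/G), 12 (C/T), 13 (C/A), 14 (C/T), 15 (A/C), 20 (T/A), 33 (A/T).
There are 8 differences over 33 sites, so p = 8/33 = 0.2424.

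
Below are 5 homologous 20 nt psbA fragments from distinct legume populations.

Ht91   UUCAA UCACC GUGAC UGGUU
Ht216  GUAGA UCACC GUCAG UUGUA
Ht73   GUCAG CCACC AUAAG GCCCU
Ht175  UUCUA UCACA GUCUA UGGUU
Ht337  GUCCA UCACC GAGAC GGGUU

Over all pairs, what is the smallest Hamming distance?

Pairwise Hamming distances:
  Ht91 vs Ht216: 7
  Ht91 vs Ht73: 10
  Ht91 vs Ht175: 5
  Ht91 vs Ht337: 4
  Ht216 vs Ht73: 11
  Ht216 vs Ht175: 8
  Ht216 vs Ht337: 8
  Ht73 vs Ht175: 13
  Ht73 vs Ht337: 10
  Ht175 vs Ht337: 8
The smallest is 4, between Ht91 and Ht337.

4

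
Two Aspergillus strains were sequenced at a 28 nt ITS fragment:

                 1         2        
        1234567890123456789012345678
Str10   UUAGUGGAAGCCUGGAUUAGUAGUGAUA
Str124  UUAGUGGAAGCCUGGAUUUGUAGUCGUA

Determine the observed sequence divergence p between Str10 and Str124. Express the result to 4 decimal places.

Differing sites — 19:A/U; 25:G/C; 26:A/G.
There are 3 differences over 28 sites, so p = 3/28 = 0.1071.

0.1071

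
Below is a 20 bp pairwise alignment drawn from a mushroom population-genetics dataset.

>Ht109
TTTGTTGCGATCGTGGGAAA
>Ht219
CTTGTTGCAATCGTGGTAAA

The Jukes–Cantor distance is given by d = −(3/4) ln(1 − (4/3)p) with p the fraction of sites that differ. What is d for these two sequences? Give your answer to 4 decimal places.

The sequences differ at positions 1 (T/C), 9 (G/A), 17 (G/T).
p = 3/20 = 0.150000.
d = −0.75 · ln(1 − (4/3)·0.150000) = −0.75 · ln(0.800000) = −0.75 · (-0.223144) = 0.1674.

0.1674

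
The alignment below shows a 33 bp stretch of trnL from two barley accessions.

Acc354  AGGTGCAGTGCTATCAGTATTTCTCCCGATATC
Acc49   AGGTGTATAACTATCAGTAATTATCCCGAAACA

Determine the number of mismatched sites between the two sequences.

The sequences differ at positions 6 (C/T), 8 (G/T), 9 (T/A), 10 (G/A), 20 (T/A), 23 (C/A), 30 (T/A), 32 (T/C), 33 (C/A).
That gives 9 mismatches out of 33 aligned sites, so the Hamming distance is 9.

9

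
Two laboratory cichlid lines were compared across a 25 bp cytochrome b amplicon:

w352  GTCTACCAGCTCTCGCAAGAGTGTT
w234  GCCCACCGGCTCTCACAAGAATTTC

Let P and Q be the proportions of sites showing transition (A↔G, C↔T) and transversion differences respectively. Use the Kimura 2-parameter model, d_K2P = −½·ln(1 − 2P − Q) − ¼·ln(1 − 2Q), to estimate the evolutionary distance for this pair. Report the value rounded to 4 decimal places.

0.3878

Differing sites — 2:T/C (Ti); 4:T/C (Ti); 8:A/G (Ti); 15:G/A (Ti); 21:G/A (Ti); 23:G/T (Tv); 25:T/C (Ti).
Of the 7 differences, 6 transitions and 1 transversion over 25 sites: P = 6/25 = 0.240000, Q = 1/25 = 0.040000.
d = −0.5·ln(0.480000) − 0.25·ln(0.920000) = −0.5·(-0.733969) − 0.25·(-0.083382) = 0.3878.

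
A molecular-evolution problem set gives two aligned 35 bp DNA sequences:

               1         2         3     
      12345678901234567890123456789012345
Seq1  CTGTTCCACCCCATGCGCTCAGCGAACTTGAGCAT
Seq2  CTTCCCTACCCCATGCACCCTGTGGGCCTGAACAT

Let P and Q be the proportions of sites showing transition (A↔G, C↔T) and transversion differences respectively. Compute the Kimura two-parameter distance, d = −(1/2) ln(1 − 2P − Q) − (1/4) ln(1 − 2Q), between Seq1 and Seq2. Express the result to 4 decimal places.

Mismatches occur at site 3 (G/T, transversion), site 4 (T/C, transition), site 5 (T/C, transition), site 7 (C/T, transition), site 17 (G/A, transition), site 19 (T/C, transition), site 21 (A/T, transversion), site 23 (C/T, transition), site 25 (A/G, transition), site 26 (A/G, transition), site 28 (T/C, transition), site 32 (G/A, transition).
Of the 12 differences, 10 transitions and 2 transversions over 35 sites: P = 10/35 = 0.285714, Q = 2/35 = 0.057143.
d = −0.5·ln(0.371429) − 0.25·ln(0.885714) = −0.5·(-0.990398) − 0.25·(-0.121361) = 0.5255.

0.5255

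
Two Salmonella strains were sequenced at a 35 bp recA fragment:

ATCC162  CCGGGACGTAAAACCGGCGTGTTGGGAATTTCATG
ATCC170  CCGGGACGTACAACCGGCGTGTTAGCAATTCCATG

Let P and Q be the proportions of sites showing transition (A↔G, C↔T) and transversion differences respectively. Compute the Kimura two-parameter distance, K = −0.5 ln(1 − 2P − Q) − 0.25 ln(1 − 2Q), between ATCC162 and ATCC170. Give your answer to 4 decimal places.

Mismatches occur at site 11 (A↔C, transversion), site 24 (G↔A, transition), site 26 (G↔C, transversion), site 31 (T↔C, transition).
Of the 4 differences, 2 transitions and 2 transversions over 35 sites: P = 2/35 = 0.057143, Q = 2/35 = 0.057143.
d = −0.5·ln(0.828571) − 0.25·ln(0.885714) = −0.5·(-0.188053) − 0.25·(-0.121361) = 0.1244.

0.1244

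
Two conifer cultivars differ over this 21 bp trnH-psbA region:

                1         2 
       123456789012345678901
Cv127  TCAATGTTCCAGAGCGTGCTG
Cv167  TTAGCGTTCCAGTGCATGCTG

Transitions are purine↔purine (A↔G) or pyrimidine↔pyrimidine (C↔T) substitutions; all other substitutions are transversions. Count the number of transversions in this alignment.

1

Differing sites — 2:C/T (Ti); 4:A/G (Ti); 5:T/C (Ti); 13:A/T (Tv); 16:G/A (Ti).
Of the 5 differences, 4 transitions and 1 transversion, so the answer is 1.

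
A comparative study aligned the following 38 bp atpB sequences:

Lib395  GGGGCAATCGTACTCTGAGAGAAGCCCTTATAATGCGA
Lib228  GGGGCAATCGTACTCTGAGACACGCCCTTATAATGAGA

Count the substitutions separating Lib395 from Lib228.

Differing sites — 21:G/C; 23:A/C; 36:C/A.
That gives 3 mismatches out of 38 aligned sites, so the Hamming distance is 3.

3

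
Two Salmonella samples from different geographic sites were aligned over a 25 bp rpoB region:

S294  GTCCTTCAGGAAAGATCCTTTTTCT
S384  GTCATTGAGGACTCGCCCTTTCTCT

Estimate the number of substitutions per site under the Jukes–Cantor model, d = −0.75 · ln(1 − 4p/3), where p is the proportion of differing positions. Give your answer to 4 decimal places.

Mismatches occur at site 4 (C→A), site 7 (C→G), site 12 (A→C), site 13 (A→T), site 14 (G→C), site 15 (A→G), site 16 (T→C), site 22 (T→C).
p = 8/25 = 0.320000.
d = −0.75 · ln(1 − (4/3)·0.320000) = −0.75 · ln(0.573333) = −0.75 · (-0.556289) = 0.4172.

0.4172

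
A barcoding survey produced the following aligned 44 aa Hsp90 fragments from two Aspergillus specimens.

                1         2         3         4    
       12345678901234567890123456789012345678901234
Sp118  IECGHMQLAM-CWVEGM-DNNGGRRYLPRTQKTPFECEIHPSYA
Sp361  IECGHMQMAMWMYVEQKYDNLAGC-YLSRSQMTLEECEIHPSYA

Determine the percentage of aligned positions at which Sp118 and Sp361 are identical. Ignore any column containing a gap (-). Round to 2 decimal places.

Excluding the 3 gap columns leaves 41 comparable sites.
Differing sites — 8:L/M; 12:C/M; 13:W/Y; 16:G/Q; 17:M/K; 21:N/L; 22:G/A; 24:R/C; 28:P/S; 30:T/S; 32:K/M; 34:P/L; 35:F/E.
28 of the 41 comparable sites match, so the percent identity is 28/41 × 100 = 68.29%.

68.29%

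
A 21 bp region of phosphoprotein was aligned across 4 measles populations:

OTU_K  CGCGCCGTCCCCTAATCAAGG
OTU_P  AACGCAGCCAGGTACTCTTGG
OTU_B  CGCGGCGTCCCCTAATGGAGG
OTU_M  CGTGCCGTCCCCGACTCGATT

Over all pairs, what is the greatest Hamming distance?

Pairwise Hamming distances:
  OTU_K vs OTU_P: 10
  OTU_K vs OTU_B: 3
  OTU_K vs OTU_M: 6
  OTU_P vs OTU_B: 12
  OTU_P vs OTU_M: 13
  OTU_B vs OTU_M: 7
The largest is 13, between OTU_P and OTU_M.

13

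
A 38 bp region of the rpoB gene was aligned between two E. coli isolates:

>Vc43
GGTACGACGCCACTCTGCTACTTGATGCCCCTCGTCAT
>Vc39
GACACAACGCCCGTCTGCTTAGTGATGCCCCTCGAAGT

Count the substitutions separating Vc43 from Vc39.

11

Mismatches occur at site 2 (G→A), site 3 (T→C), site 6 (G→A), site 12 (A→C), site 13 (C→G), site 20 (A→T), site 21 (C→A), site 22 (T→G), site 35 (T→A), site 36 (C→A), site 37 (A→G).
That gives 11 mismatches out of 38 aligned sites, so the Hamming distance is 11.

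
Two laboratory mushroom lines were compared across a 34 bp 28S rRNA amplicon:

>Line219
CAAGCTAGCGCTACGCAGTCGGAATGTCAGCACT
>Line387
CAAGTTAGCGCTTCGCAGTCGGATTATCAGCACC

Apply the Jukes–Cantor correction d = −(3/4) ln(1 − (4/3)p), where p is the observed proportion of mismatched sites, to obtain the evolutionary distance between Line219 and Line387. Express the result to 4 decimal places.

0.1637

Differing sites — 5:C/T; 13:A/T; 24:A/T; 26:G/A; 34:T/C.
p = 5/34 = 0.147059.
d = −0.75 · ln(1 − (4/3)·0.147059) = −0.75 · ln(0.803921) = −0.75 · (-0.218254) = 0.1637.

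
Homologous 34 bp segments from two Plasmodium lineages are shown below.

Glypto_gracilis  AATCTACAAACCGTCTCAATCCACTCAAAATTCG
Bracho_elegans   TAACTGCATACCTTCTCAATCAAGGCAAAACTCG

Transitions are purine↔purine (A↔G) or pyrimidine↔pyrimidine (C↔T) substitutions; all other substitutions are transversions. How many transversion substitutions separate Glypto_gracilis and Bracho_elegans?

Differing sites — 1:A/T (Tv); 3:T/A (Tv); 6:A/G (Ti); 9:A/T (Tv); 13:G/T (Tv); 22:C/A (Tv); 24:C/G (Tv); 25:T/G (Tv); 31:T/C (Ti).
Of the 9 differences, 2 transitions and 7 transversions, so the answer is 7.

7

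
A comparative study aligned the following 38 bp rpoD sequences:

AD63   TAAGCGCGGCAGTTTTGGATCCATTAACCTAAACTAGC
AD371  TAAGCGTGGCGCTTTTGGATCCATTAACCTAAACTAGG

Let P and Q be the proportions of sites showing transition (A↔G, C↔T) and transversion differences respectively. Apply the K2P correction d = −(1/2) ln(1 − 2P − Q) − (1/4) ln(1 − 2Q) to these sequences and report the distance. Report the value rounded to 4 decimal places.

0.1137

The sequences differ at positions 7 (C/T, transition), 11 (A/G, transition), 12 (G/C, transversion), 38 (C/G, transversion).
Of the 4 differences, 2 transitions and 2 transversions over 38 sites: P = 2/38 = 0.052632, Q = 2/38 = 0.052632.
d = −0.5·ln(0.842104) − 0.25·ln(0.894736) = −0.5·(-0.171852) − 0.25·(-0.111227) = 0.1137.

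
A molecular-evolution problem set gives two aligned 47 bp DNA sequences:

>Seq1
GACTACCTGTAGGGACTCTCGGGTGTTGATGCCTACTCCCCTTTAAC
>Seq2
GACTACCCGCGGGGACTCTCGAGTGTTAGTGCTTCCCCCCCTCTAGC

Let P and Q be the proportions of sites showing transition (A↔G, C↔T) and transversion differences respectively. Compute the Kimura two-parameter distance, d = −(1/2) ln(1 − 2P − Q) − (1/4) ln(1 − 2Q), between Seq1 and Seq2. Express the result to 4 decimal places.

0.3069

Differing sites — 8:T/C (Ti); 10:T/C (Ti); 11:A/G (Ti); 22:G/A (Ti); 28:G/A (Ti); 29:A/G (Ti); 33:C/T (Ti); 35:A/C (Tv); 37:T/C (Ti); 43:T/C (Ti); 46:A/G (Ti).
Of the 11 differences, 10 transitions and 1 transversion over 47 sites: P = 10/47 = 0.212766, Q = 1/47 = 0.021277.
d = −0.5·ln(0.553191) − 0.25·ln(0.957446) = −0.5·(-0.592052) − 0.25·(-0.043486) = 0.3069.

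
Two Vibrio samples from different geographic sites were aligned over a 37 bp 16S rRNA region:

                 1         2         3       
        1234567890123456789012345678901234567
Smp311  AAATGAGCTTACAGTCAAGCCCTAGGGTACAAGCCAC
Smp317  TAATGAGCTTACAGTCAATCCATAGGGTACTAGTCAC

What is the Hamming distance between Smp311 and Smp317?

Mismatches occur at site 1 (A↔T), site 19 (G↔T), site 22 (C↔A), site 31 (A↔T), site 34 (C↔T).
That gives 5 mismatches out of 37 aligned sites, so the Hamming distance is 5.

5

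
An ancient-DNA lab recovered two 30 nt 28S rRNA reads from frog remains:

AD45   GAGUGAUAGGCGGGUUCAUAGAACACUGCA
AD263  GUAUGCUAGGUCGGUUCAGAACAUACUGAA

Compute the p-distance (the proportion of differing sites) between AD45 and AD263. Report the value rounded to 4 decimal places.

Mismatches occur at site 2 (A→U), site 3 (G→A), site 6 (A→C), site 11 (C→U), site 12 (G→C), site 19 (U→G), site 21 (G→A), site 22 (A→C), site 24 (C→U), site 29 (C→A).
There are 10 differences over 30 sites, so p = 10/30 = 0.3333.

0.3333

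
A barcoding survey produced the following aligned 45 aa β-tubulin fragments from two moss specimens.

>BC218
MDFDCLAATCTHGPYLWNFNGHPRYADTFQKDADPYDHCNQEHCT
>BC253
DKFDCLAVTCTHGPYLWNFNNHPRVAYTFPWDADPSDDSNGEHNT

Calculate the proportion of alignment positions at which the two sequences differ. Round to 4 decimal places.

Mismatches occur at site 1 (M↔D), site 2 (D↔K), site 8 (A↔V), site 21 (G↔N), site 25 (Y↔V), site 27 (D↔Y), site 30 (Q↔P), site 31 (K↔W), site 36 (Y↔S), site 38 (H↔D), site 39 (C↔S), site 41 (Q↔G), site 44 (C↔N).
There are 13 differences over 45 sites, so p = 13/45 = 0.2889.

0.2889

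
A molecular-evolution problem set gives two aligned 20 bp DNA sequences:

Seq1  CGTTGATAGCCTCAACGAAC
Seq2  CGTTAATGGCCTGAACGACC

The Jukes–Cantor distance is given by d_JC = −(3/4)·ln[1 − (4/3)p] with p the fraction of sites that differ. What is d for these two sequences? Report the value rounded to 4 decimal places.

0.2326

The sequences differ at positions 5 (G/A), 8 (A/G), 13 (C/G), 19 (A/C).
p = 4/20 = 0.200000.
d = −0.75 · ln(1 − (4/3)·0.200000) = −0.75 · ln(0.733333) = −0.75 · (-0.310155) = 0.2326.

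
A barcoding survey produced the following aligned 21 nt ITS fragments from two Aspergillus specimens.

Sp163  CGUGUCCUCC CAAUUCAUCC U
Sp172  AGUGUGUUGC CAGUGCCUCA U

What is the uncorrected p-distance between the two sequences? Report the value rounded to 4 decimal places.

0.3810

The sequences differ at positions 1 (C/A), 6 (C/G), 7 (C/U), 9 (C/G), 13 (A/G), 15 (U/G), 17 (A/C), 20 (C/A).
There are 8 differences over 21 sites, so p = 8/21 = 0.3810.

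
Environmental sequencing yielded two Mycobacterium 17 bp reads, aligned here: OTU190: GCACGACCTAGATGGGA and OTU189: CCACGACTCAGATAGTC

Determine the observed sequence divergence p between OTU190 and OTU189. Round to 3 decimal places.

Differing sites — 1:G/C; 8:C/T; 9:T/C; 14:G/A; 16:G/T; 17:A/C.
There are 6 differences over 17 sites, so p = 6/17 = 0.353.

0.353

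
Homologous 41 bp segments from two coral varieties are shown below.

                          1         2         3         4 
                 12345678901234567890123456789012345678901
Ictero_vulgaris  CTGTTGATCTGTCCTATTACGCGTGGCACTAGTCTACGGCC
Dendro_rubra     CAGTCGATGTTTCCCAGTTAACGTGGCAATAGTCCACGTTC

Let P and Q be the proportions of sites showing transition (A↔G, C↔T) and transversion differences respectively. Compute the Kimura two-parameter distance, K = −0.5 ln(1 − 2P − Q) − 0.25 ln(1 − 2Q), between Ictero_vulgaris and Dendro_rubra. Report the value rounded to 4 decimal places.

Differing sites — 2:T/A (Tv); 5:T/C (Ti); 9:C/G (Tv); 11:G/T (Tv); 15:T/C (Ti); 17:T/G (Tv); 19:A/T (Tv); 20:C/A (Tv); 21:G/A (Ti); 29:C/A (Tv); 35:T/C (Ti); 39:G/T (Tv); 40:C/T (Ti).
Of the 13 differences, 5 transitions and 8 transversions over 41 sites: P = 5/41 = 0.121951, Q = 8/41 = 0.195122.
d = −0.5·ln(0.560976) − 0.25·ln(0.609756) = −0.5·(-0.578077) − 0.25·(-0.494696) = 0.4127.

0.4127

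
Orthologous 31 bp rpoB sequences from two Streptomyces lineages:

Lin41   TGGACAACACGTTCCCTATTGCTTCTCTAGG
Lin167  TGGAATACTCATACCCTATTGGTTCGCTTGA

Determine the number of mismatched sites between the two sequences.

9

The sequences differ at positions 5 (C/A), 6 (A/T), 9 (A/T), 11 (G/A), 13 (T/A), 22 (C/G), 26 (T/G), 29 (A/T), 31 (G/A).
That gives 9 mismatches out of 31 aligned sites, so the Hamming distance is 9.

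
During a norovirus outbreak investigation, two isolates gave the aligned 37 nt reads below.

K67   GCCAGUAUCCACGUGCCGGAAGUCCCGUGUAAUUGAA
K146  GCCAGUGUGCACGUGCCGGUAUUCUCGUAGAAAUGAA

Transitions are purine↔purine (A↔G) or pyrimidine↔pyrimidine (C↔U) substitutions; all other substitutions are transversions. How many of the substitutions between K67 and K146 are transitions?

3

The sequences differ at positions 7 (A/G, transition), 9 (C/G, transversion), 20 (A/U, transversion), 22 (G/U, transversion), 25 (C/U, transition), 29 (G/A, transition), 30 (U/G, transversion), 33 (U/A, transversion).
Of the 8 differences, 3 transitions and 5 transversions, so the answer is 3.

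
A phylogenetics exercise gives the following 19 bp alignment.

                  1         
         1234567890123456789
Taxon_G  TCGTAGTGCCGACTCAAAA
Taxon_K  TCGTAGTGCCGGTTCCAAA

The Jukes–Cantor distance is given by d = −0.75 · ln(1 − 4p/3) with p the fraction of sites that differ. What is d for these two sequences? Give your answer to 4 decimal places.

Differing sites — 12:A/G; 13:C/T; 16:A/C.
p = 3/19 = 0.157895.
d = −0.75 · ln(1 − (4/3)·0.157895) = −0.75 · ln(0.789473) = −0.75 · (-0.236390) = 0.1773.

0.1773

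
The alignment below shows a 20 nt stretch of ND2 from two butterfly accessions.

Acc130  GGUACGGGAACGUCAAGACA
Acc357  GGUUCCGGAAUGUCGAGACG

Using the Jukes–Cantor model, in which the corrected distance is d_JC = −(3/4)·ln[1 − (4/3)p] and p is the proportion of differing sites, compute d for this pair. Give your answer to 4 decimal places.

0.3041

Differing sites — 4:A/U; 6:G/C; 11:C/U; 15:A/G; 20:A/G.
p = 5/20 = 0.250000.
d = −0.75 · ln(1 − (4/3)·0.250000) = −0.75 · ln(0.666667) = −0.75 · (-0.405465) = 0.3041.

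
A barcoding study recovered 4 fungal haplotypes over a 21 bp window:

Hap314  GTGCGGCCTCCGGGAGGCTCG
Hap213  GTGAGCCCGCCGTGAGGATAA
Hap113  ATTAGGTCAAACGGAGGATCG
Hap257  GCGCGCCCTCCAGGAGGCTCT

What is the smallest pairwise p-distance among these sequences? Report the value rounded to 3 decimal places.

Pairwise Hamming distances:
  Hap314 vs Hap213: 7
  Hap314 vs Hap113: 9
  Hap314 vs Hap257: 4
  Hap213 vs Hap113: 11
  Hap213 vs Hap257: 8
  Hap113 vs Hap257: 12
The smallest is 4 mismatches, between Hap314 and Hap257; p = 4/21 = 0.190.

0.190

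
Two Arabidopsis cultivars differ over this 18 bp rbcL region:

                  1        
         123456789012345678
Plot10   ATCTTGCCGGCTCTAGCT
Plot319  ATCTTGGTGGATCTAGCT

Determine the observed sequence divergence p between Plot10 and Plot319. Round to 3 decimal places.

Mismatches occur at site 7 (C/G), site 8 (C/T), site 11 (C/A).
There are 3 differences over 18 sites, so p = 3/18 = 0.167.

0.167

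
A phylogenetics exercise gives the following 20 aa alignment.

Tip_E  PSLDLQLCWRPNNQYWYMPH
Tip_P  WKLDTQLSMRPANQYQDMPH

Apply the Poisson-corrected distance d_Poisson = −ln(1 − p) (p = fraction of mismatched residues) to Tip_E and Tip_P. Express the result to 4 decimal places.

0.5108

Differing sites — 1:P/W; 2:S/K; 5:L/T; 8:C/S; 9:W/M; 12:N/A; 16:W/Q; 17:Y/D.
p = 8/20 = 0.400000.
d = −ln(1 − 0.400000) = −ln(0.600000) = 0.5108.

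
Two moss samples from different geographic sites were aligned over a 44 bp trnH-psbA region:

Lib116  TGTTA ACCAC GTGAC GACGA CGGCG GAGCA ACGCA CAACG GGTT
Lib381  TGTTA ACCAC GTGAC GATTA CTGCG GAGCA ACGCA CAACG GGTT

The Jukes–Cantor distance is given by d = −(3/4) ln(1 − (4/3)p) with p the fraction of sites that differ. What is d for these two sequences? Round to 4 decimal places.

Differing sites — 18:C/T; 19:G/T; 22:G/T.
p = 3/44 = 0.068182.
d = −0.75 · ln(1 − (4/3)·0.068182) = −0.75 · ln(0.909091) = −0.75 · (-0.095310) = 0.0715.

0.0715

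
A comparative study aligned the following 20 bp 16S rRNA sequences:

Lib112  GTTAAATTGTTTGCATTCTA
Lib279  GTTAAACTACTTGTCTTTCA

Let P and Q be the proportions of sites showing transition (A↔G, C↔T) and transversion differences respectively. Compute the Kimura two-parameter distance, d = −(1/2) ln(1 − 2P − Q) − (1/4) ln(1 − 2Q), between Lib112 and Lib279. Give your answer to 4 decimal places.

Differing sites — 7:T/C (Ti); 9:G/A (Ti); 10:T/C (Ti); 14:C/T (Ti); 15:A/C (Tv); 18:C/T (Ti); 19:T/C (Ti).
Of the 7 differences, 6 transitions and 1 transversion over 20 sites: P = 6/20 = 0.300000, Q = 1/20 = 0.050000.
d = −0.5·ln(0.350000) − 0.25·ln(0.900000) = −0.5·(-1.049822) − 0.25·(-0.105361) = 0.5513.

0.5513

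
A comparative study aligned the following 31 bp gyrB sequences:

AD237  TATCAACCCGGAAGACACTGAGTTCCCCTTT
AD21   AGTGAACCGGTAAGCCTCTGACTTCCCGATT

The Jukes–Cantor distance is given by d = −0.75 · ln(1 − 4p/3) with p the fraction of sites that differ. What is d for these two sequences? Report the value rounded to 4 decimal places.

0.4217

Differing sites — 1:T/A; 2:A/G; 4:C/G; 9:C/G; 11:G/T; 15:A/C; 17:A/T; 22:G/C; 28:C/G; 29:T/A.
p = 10/31 = 0.322581.
d = −0.75 · ln(1 − (4/3)·0.322581) = −0.75 · ln(0.569892) = −0.75 · (-0.562308) = 0.4217.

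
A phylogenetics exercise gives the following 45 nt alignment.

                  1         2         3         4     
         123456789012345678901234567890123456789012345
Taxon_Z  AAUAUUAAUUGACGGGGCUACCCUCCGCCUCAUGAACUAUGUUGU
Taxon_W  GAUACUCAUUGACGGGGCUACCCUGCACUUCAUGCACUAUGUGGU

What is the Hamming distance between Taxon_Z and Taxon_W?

Differing sites — 1:A/G; 5:U/C; 7:A/C; 25:C/G; 27:G/A; 29:C/U; 35:A/C; 43:U/G.
That gives 8 mismatches out of 45 aligned sites, so the Hamming distance is 8.

8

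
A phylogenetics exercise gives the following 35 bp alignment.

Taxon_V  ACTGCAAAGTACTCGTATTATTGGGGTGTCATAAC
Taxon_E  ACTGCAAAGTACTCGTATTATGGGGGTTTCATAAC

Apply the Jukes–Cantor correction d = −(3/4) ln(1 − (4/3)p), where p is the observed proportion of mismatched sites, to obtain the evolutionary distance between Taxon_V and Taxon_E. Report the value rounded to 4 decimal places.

0.0594

The sequences differ at positions 22 (T/G), 28 (G/T).
p = 2/35 = 0.057143.
d = −0.75 · ln(1 − (4/3)·0.057143) = −0.75 · ln(0.923809) = −0.75 · (-0.079250) = 0.0594.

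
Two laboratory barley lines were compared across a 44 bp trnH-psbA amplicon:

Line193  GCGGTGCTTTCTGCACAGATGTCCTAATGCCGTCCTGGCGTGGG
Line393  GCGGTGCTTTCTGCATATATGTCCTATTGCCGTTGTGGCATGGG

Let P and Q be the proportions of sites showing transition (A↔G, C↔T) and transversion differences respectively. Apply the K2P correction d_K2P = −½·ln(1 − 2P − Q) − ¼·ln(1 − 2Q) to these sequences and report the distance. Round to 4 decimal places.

Differing sites — 16:C/T (Ti); 18:G/T (Tv); 27:A/T (Tv); 34:C/T (Ti); 35:C/G (Tv); 40:G/A (Ti).
Of the 6 differences, 3 transitions and 3 transversions over 44 sites: P = 3/44 = 0.068182, Q = 3/44 = 0.068182.
d = −0.5·ln(0.795454) − 0.25·ln(0.863636) = −0.5·(-0.228842) − 0.25·(-0.146604) = 0.1511.

0.1511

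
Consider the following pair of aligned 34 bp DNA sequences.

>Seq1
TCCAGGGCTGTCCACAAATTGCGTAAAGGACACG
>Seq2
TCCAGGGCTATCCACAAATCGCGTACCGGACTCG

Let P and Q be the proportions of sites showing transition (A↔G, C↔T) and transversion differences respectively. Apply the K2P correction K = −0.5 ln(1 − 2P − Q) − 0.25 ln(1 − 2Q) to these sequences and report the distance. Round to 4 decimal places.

The sequences differ at positions 10 (G/A, transition), 20 (T/C, transition), 26 (A/C, transversion), 27 (A/C, transversion), 32 (A/T, transversion).
Of the 5 differences, 2 transitions and 3 transversions over 34 sites: P = 2/34 = 0.058824, Q = 3/34 = 0.088235.
d = −0.5·ln(0.794117) − 0.25·ln(0.823530) = −0.5·(-0.230524) − 0.25·(-0.194155) = 0.1638.

0.1638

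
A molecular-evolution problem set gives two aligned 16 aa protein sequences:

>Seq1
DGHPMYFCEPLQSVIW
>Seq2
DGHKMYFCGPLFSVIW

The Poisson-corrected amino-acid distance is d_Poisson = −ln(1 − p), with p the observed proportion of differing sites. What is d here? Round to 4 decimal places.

The sequences differ at positions 4 (P/K), 9 (E/G), 12 (Q/F).
p = 3/16 = 0.187500.
d = −ln(1 − 0.187500) = −ln(0.812500) = 0.2076.

0.2076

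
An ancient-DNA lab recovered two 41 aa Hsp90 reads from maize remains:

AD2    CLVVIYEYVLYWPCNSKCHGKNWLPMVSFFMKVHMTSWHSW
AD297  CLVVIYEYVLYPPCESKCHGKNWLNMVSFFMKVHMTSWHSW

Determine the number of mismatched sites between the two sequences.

Mismatches occur at site 12 (W/P), site 15 (N/E), site 25 (P/N).
That gives 3 mismatches out of 41 aligned sites, so the Hamming distance is 3.

3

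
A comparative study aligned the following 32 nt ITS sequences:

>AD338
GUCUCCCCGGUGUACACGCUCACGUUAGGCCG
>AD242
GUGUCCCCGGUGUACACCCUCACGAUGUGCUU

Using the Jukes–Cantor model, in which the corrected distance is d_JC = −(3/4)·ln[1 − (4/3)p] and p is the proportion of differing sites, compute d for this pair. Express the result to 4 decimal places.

Differing sites — 3:C/G; 18:G/C; 25:U/A; 27:A/G; 28:G/U; 31:C/U; 32:G/U.
p = 7/32 = 0.218750.
d = −0.75 · ln(1 − (4/3)·0.218750) = −0.75 · ln(0.708333) = −0.75 · (-0.344841) = 0.2586.

0.2586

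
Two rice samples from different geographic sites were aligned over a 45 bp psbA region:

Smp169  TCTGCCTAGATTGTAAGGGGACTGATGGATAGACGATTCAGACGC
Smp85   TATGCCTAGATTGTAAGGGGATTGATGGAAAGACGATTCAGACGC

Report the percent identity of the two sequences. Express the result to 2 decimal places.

93.33%

Mismatches occur at site 2 (C↔A), site 22 (C↔T), site 30 (T↔A).
42 of the 45 sites match, so the percent identity is 42/45 × 100 = 93.33%.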